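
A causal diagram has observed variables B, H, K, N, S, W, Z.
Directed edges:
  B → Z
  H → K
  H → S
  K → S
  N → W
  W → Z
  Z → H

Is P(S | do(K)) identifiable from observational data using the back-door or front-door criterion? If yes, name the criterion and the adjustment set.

desc(K)\{K}={S}; candidates ⊆ {B,H,N,W,Z}.
size 0: {}; under {} K still reaches {B,H,N,S,W,Z} ∋ S.
{H}: K⊥S given {H} in G with K→· removed — back-door holds.
P(S|do(K)) = Σ_{H} P(S|K,H)·P(H).

P(S|do(K)): backdoor, adjust for {H}.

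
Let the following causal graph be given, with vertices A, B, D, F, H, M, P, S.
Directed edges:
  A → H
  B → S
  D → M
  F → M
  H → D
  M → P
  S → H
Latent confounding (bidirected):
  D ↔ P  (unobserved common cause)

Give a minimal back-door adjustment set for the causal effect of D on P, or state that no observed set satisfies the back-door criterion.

D→P: no observed back-door set.

desc(D)\{D}={M,P}; candidates ⊆ {A,B,F,H,S}.
D↔P: latent back-door arc(s) into D.
size 0: {}; under {} D still reaches {A,B,H,P,S} ∋ P.
size 1: {A}, {B}, {F} …(+2); under {A} D still reaches {B,H,P,S} ∋ P.
size 2: {A,B}, {A,F}, {A,H} …(+7); under {A,B} D still reaches {H,P,S} ∋ P.
D↔P cannot be blocked by any observed set — no back-door set.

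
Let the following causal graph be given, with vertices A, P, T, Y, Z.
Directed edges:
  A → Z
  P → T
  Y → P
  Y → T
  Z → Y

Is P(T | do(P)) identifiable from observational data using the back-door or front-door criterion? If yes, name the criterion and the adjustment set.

desc(P)\{P}={T}; candidates ⊆ {A,Y,Z}.
size 0: {}; under {} P still reaches {A,T,Y,Z} ∋ T.
{Y}: P⊥T given {Y} in G with P→· removed — back-door holds.
P(T|do(P)) = Σ_{Y} P(T|P,Y)·P(Y).

P(T|do(P)): backdoor, adjust for {Y}.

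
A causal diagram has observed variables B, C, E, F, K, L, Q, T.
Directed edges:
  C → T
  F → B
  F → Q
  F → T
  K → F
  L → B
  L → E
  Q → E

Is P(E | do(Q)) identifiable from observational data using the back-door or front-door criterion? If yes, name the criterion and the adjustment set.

P(E|do(Q)): backdoor, adjust for ∅.

desc(Q)\{Q}={E}; candidates ⊆ {B,C,F,K,L,T}.
∅: Q⊥E given ∅ in G with Q→· removed — back-door holds.
P(E|do(Q)) = P(E|Q) — no adjustment needed.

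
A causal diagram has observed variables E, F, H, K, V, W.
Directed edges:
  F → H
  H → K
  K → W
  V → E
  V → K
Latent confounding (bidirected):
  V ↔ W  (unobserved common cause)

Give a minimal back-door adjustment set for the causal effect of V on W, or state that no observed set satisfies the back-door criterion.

V→W: no observed back-door set.

desc(V)\{V}={E,K,W}; candidates ⊆ {F,H}.
V↔W: latent back-door arc(s) into V.
size 0: {}; under {} V still reaches {W} ∋ W.
size 1: {F}, {H}; under {F} V still reaches {W} ∋ W.
size 2: {F,H}; under {F,H} V still reaches {W} ∋ W.
V↔W cannot be blocked by any observed set — no back-door set.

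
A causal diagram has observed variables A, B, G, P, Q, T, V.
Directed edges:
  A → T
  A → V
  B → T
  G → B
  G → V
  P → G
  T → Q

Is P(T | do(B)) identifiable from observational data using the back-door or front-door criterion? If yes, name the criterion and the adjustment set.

P(T|do(B)): backdoor, adjust for ∅.

desc(B)\{B}={Q,T}; candidates ⊆ {A,G,P,V}.
∅: B⊥T given ∅ in G with B→· removed — back-door holds.
P(T|do(B)) = P(T|B) — no adjustment needed.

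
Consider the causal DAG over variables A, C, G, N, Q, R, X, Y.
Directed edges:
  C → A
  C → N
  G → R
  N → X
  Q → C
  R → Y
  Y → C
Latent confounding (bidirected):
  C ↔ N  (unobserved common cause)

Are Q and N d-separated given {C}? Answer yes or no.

Bayes-Ball from Q | {C} reaches {G,N,R,X,Y}.
N ∈ reach(Q|{C}) ⇒ Q ⊥̸ N | {C}.

No — Q and N are d-connected given {C}.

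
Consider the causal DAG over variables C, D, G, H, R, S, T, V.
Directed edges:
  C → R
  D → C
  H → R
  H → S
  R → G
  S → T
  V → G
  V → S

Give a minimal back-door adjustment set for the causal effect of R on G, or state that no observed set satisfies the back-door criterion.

R→G: minimal back-door set ∅.

desc(R)\{R}={G}; candidates ⊆ {C,D,H,S,T,V}.
∅: R⊥G given ∅ in G with R→· removed — back-door holds.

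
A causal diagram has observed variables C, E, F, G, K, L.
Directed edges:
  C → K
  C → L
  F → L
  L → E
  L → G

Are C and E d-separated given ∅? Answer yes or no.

No — C and E are d-connected given ∅.

Bayes-Ball from C | ∅ reaches {E,G,K,L}.
E ∈ reach(C|∅) ⇒ C ⊥̸ E | ∅.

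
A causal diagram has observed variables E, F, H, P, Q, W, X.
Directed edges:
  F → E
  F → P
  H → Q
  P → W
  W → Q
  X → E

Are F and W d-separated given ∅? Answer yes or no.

Bayes-Ball from F | ∅ reaches {E,P,Q,W}.
W ∈ reach(F|∅) ⇒ F ⊥̸ W | ∅.

No — F and W are d-connected given ∅.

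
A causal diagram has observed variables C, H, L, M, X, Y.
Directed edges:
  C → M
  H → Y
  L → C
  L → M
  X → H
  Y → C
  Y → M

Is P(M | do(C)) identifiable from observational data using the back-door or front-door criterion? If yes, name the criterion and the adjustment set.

P(M|do(C)): backdoor, adjust for {L, Y}.

desc(C)\{C}={M}; candidates ⊆ {H,L,X,Y}.
size 0: {}; under {} C still reaches {H,L,M,X,Y} ∋ M.
size 1: {H}, {L}, {X} …(+1); under {H} C still reaches {L,M,Y} ∋ M.
{L,Y}: C⊥M given {L,Y} in G with C→· removed — back-door holds.
P(M|do(C)) = Σ_{L,Y} P(M|C,L,Y)·P(L,Y).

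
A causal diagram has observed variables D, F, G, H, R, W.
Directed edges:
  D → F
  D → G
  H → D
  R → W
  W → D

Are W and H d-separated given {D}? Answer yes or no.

No — W and H are d-connected given {D}.

Bayes-Ball from W | {D} reaches {H,R}.
H ∈ reach(W|{D}) ⇒ W ⊥̸ H | {D}.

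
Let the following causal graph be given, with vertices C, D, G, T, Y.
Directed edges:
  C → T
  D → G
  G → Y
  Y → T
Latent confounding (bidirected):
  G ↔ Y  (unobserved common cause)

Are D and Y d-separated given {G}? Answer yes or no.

Bayes-Ball from D | {G} reaches {T,Y}.
Y ∈ reach(D|{G}) ⇒ D ⊥̸ Y | {G}.

No — D and Y are d-connected given {G}.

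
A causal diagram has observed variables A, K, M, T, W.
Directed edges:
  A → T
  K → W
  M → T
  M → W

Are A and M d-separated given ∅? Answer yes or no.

Yes — A ⊥ M | ∅.

Bayes-Ball from A | ∅ reaches {T}.
M ∉ reach(A|∅) ⇒ A ⊥ M | ∅.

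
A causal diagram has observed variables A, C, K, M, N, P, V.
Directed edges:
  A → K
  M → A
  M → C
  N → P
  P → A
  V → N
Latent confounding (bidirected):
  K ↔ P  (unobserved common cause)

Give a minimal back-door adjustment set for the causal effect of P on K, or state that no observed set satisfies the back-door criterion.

desc(P)\{P}={A,K}; candidates ⊆ {C,M,N,V}.
P↔K: latent back-door arc(s) into P.
size 0: {}; under {} P still reaches {K,N,V} ∋ K.
size 1: {C}, {M}, {N} …(+1); under {C} P still reaches {K,N,V} ∋ K.
size 2: {C,M}, {C,N}, {C,V} …(+3); under {C,M} P still reaches {K,N,V} ∋ K.
P↔K cannot be blocked by any observed set — no back-door set.

P→K: no observed back-door set.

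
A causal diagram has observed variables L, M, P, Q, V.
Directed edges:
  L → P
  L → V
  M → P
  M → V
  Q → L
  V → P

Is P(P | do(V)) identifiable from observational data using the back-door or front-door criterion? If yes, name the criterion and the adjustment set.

desc(V)\{V}={P}; candidates ⊆ {L,M,Q}.
size 0: {}; under {} V still reaches {L,M,P,Q} ∋ P.
size 1: {L}, {M}, {Q}; under {L} V still reaches {M,P} ∋ P.
{L,M}: V⊥P given {L,M} in G with V→· removed — back-door holds.
P(P|do(V)) = Σ_{L,M} P(P|V,L,M)·P(L,M).

P(P|do(V)): backdoor, adjust for {L, M}.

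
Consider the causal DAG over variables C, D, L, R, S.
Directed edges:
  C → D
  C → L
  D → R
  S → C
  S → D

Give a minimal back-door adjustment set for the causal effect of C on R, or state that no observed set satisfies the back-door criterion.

desc(C)\{C}={D,L,R}; candidates ⊆ {S}.
size 0: {}; under {} C still reaches {D,R,S} ∋ R.
{S}: C⊥R given {S} in G with C→· removed — back-door holds.

C→R: minimal back-door set {S}.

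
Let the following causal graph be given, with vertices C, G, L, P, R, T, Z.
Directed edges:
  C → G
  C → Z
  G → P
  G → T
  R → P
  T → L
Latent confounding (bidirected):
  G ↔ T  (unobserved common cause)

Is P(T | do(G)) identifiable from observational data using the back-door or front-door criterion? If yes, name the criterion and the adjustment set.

P(T|do(G)): not identifiable (no BD/FD set).

desc(G)\{G}={L,P,T}; candidates ⊆ {C,R,Z}.
G↔T: latent back-door arc(s) into G.
size 0: {}; under {} G still reaches {C,L,T,Z} ∋ T.
size 1: {C}, {R}, {Z}; under {C} G still reaches {L,T} ∋ T.
size 2: {C,R}, {C,Z}, {R,Z}; under {C,R} G still reaches {L,T} ∋ T.
G↔T cannot be blocked by any observed set — no back-door set.
No mediator lies on a directed G→…→T path.
Neither criterion identifies P(T|do(G)) in this graph.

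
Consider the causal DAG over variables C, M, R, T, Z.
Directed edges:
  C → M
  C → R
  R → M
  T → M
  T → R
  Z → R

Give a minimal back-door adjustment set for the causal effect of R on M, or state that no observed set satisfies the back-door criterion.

desc(R)\{R}={M}; candidates ⊆ {C,T,Z}.
size 0: {}; under {} R still reaches {C,M,T,Z} ∋ M.
size 1: {C}, {T}, {Z}; under {C} R still reaches {M,T,Z} ∋ M.
{C,T}: R⊥M given {C,T} in G with R→· removed — back-door holds.

R→M: minimal back-door set {C, T}.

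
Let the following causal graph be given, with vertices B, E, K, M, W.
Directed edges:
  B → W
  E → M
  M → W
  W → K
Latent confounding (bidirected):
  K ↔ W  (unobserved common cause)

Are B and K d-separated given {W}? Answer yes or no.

Bayes-Ball from B | {W} reaches {E,K,M}.
K ∈ reach(B|{W}) ⇒ B ⊥̸ K | {W}.

No — B and K are d-connected given {W}.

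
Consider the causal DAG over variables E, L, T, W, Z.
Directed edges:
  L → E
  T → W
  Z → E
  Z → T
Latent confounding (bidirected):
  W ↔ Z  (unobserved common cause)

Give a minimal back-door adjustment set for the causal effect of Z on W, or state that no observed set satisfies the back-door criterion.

Z→W: no observed back-door set.

desc(Z)\{Z}={E,T,W}; candidates ⊆ {L}.
Z↔W: latent back-door arc(s) into Z.
size 0: {}; under {} Z still reaches {W} ∋ W.
size 1: {L}; under {L} Z still reaches {W} ∋ W.
Z↔W cannot be blocked by any observed set — no back-door set.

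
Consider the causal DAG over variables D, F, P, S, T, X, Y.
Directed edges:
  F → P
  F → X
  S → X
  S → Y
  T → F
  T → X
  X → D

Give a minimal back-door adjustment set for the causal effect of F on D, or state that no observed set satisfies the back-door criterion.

F→D: minimal back-door set {T}.

desc(F)\{F}={D,P,X}; candidates ⊆ {S,T,Y}.
size 0: {}; under {} F still reaches {D,T,X} ∋ D.
{T}: F⊥D given {T} in G with F→· removed — back-door holds.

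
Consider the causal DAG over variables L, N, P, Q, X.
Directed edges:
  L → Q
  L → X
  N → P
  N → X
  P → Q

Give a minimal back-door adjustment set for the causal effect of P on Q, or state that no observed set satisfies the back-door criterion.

desc(P)\{P}={Q}; candidates ⊆ {L,N,X}.
∅: P⊥Q given ∅ in G with P→· removed — back-door holds.

P→Q: minimal back-door set ∅.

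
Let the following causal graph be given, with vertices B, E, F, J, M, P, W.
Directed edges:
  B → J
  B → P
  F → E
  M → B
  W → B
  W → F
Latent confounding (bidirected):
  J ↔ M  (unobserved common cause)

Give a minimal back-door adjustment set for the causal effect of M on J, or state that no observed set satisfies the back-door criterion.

desc(M)\{M}={B,J,P}; candidates ⊆ {E,F,W}.
M↔J: latent back-door arc(s) into M.
size 0: {}; under {} M still reaches {J} ∋ J.
size 1: {E}, {F}, {W}; under {E} M still reaches {J} ∋ J.
size 2: {E,F}, {E,W}, {F,W}; under {E,F} M still reaches {J} ∋ J.
M↔J cannot be blocked by any observed set — no back-door set.

M→J: no observed back-door set.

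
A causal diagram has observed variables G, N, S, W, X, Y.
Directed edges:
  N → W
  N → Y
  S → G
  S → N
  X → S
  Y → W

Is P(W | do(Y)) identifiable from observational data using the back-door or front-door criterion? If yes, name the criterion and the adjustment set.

desc(Y)\{Y}={W}; candidates ⊆ {G,N,S,X}.
size 0: {}; under {} Y still reaches {G,N,S,W,X} ∋ W.
{N}: Y⊥W given {N} in G with Y→· removed — back-door holds.
P(W|do(Y)) = Σ_{N} P(W|Y,N)·P(N).

P(W|do(Y)): backdoor, adjust for {N}.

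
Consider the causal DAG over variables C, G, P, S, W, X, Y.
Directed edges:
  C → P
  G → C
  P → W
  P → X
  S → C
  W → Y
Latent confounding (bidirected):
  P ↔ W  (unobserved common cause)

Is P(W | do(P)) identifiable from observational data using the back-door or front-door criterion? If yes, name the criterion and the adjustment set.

desc(P)\{P}={W,X,Y}; candidates ⊆ {C,G,S}.
P↔W: latent back-door arc(s) into P.
size 0: {}; under {} P still reaches {C,G,S,W,Y} ∋ W.
size 1: {C}, {G}, {S}; under {C} P still reaches {W,Y} ∋ W.
size 2: {C,G}, {C,S}, {G,S}; under {C,G} P still reaches {W,Y} ∋ W.
P↔W cannot be blocked by any observed set — no back-door set.
No mediator lies on a directed P→…→W path.
Neither criterion identifies P(W|do(P)) in this graph.

P(W|do(P)): not identifiable (no BD/FD set).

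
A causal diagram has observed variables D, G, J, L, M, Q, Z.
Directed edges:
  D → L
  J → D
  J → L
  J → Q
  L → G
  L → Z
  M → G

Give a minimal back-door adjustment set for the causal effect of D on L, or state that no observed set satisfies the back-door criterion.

desc(D)\{D}={G,L,Z}; candidates ⊆ {J,M,Q}.
size 0: {}; under {} D still reaches {G,J,L,Q,Z} ∋ L.
{J}: D⊥L given {J} in G with D→· removed — back-door holds.

D→L: minimal back-door set {J}.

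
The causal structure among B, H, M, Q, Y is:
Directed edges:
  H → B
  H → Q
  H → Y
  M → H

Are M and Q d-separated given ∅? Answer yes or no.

Bayes-Ball from M | ∅ reaches {B,H,Q,Y}.
Q ∈ reach(M|∅) ⇒ M ⊥̸ Q | ∅.

No — M and Q are d-connected given ∅.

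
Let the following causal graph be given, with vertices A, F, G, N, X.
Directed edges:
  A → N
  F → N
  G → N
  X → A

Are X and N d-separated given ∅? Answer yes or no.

No — X and N are d-connected given ∅.

Bayes-Ball from X | ∅ reaches {A,N}.
N ∈ reach(X|∅) ⇒ X ⊥̸ N | ∅.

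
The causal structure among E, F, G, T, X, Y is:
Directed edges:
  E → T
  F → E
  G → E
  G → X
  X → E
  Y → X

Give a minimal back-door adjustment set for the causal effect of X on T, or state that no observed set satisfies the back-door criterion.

X→T: minimal back-door set {G}.

desc(X)\{X}={E,T}; candidates ⊆ {F,G,Y}.
size 0: {}; under {} X still reaches {E,G,T,Y} ∋ T.
{G}: X⊥T given {G} in G with X→· removed — back-door holds.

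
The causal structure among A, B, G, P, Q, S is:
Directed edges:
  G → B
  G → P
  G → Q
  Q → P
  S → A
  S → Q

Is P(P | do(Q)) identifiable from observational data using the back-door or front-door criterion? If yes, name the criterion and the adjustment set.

desc(Q)\{Q}={P}; candidates ⊆ {A,B,G,S}.
size 0: {}; under {} Q still reaches {A,B,G,P,S} ∋ P.
{G}: Q⊥P given {G} in G with Q→· removed — back-door holds.
P(P|do(Q)) = Σ_{G} P(P|Q,G)·P(G).

P(P|do(Q)): backdoor, adjust for {G}.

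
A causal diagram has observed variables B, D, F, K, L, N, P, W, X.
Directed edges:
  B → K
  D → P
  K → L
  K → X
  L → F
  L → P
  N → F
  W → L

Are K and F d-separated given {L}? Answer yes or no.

Bayes-Ball from K | {L} reaches {B,W,X}.
F ∉ reach(K|{L}) ⇒ K ⊥ F | {L}.

Yes — K ⊥ F | {L}.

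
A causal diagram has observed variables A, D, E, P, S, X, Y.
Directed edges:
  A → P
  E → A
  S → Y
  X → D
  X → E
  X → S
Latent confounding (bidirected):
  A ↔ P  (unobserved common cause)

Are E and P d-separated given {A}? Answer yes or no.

Bayes-Ball from E | {A} reaches {D,P,S,X,Y}.
P ∈ reach(E|{A}) ⇒ E ⊥̸ P | {A}.

No — E and P are d-connected given {A}.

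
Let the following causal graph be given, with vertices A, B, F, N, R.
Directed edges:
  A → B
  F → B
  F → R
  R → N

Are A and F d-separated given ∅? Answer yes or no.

Yes — A ⊥ F | ∅.

Bayes-Ball from A | ∅ reaches {B}.
F ∉ reach(A|∅) ⇒ A ⊥ F | ∅.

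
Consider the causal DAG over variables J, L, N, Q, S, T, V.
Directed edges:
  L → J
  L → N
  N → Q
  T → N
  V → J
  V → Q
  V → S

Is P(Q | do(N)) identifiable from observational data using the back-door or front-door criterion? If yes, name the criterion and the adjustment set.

desc(N)\{N}={Q}; candidates ⊆ {J,L,S,T,V}.
∅: N⊥Q given ∅ in G with N→· removed — back-door holds.
P(Q|do(N)) = P(Q|N) — no adjustment needed.

P(Q|do(N)): backdoor, adjust for ∅.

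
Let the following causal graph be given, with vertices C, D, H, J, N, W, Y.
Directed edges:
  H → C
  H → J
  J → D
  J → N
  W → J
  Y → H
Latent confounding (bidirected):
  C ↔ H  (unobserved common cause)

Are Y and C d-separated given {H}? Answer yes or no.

No — Y and C are d-connected given {H}.

Bayes-Ball from Y | {H} reaches {C}.
C ∈ reach(Y|{H}) ⇒ Y ⊥̸ C | {H}.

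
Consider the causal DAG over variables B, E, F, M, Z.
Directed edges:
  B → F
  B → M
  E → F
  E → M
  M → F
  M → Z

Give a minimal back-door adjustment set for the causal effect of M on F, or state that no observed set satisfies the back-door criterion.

M→F: minimal back-door set {B, E}.

desc(M)\{M}={F,Z}; candidates ⊆ {B,E}.
size 0: {}; under {} M still reaches {B,E,F} ∋ F.
size 1: {B}, {E}; under {B} M still reaches {E,F} ∋ F.
{B,E}: M⊥F given {B,E} in G with M→· removed — back-door holds.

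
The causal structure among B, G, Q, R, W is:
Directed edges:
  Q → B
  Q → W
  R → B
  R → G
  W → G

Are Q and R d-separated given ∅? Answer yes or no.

Yes — Q ⊥ R | ∅.

Bayes-Ball from Q | ∅ reaches {B,G,W}.
R ∉ reach(Q|∅) ⇒ Q ⊥ R | ∅.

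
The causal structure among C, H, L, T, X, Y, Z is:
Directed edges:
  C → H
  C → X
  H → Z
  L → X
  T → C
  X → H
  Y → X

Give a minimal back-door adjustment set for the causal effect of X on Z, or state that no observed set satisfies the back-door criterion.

X→Z: minimal back-door set {C}.

desc(X)\{X}={H,Z}; candidates ⊆ {C,L,T,Y}.
size 0: {}; under {} X still reaches {C,H,L,T,Y,Z} ∋ Z.
{C}: X⊥Z given {C} in G with X→· removed — back-door holds.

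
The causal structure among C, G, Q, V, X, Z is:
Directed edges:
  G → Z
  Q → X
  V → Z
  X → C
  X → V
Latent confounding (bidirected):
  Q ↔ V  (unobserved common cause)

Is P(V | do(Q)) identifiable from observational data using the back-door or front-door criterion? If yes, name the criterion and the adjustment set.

desc(Q)\{Q}={C,V,X,Z}; candidates ⊆ {G}.
Q↔V: latent back-door arc(s) into Q.
size 0: {}; under {} Q still reaches {V,Z} ∋ V.
size 1: {G}; under {G} Q still reaches {V,Z} ∋ V.
Q↔V cannot be blocked by any observed set — no back-door set.
{X}: (i) intercepts every directed Q→V path; (ii) no back-door Q→{X}; (iii) {Q} blocks every back-door {X}→V. Front-door holds.
P(V|do(Q)) = Σ_{X} P(X|Q) Σ_{Q'} P(V|X,Q')P(Q').

P(V|do(Q)): frontdoor, adjust for {X}.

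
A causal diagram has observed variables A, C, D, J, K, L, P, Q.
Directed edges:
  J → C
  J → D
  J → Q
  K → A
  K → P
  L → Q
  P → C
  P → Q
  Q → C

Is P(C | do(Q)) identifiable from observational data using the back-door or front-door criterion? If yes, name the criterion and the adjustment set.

desc(Q)\{Q}={C}; candidates ⊆ {A,D,J,K,L,P}.
size 0: {}; under {} Q still reaches {A,C,D,J,K,L,P} ∋ C.
size 1: {A}, {D}, {J} …(+3); under {A} Q still reaches {C,D,J,K,L,P} ∋ C.
{J,P}: Q⊥C given {J,P} in G with Q→· removed — back-door holds.
P(C|do(Q)) = Σ_{J,P} P(C|Q,J,P)·P(J,P).

P(C|do(Q)): backdoor, adjust for {J, P}.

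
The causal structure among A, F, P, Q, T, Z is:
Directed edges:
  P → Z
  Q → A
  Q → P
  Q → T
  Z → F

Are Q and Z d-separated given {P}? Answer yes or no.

Bayes-Ball from Q | {P} reaches {A,T}.
Z ∉ reach(Q|{P}) ⇒ Q ⊥ Z | {P}.

Yes — Q ⊥ Z | {P}.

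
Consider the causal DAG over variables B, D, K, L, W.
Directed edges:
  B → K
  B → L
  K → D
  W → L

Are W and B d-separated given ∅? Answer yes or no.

Yes — W ⊥ B | ∅.

Bayes-Ball from W | ∅ reaches {L}.
B ∉ reach(W|∅) ⇒ W ⊥ B | ∅.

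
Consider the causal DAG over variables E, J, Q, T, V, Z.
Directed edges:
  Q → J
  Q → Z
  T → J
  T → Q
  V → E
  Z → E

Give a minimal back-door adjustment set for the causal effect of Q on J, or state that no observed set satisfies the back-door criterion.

Q→J: minimal back-door set {T}.

desc(Q)\{Q}={E,J,Z}; candidates ⊆ {T,V}.
size 0: {}; under {} Q still reaches {J,T} ∋ J.
{T}: Q⊥J given {T} in G with Q→· removed — back-door holds.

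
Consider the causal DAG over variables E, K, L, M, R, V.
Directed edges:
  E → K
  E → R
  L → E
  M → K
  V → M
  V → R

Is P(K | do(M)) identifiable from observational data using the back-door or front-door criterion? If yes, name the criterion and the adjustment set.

P(K|do(M)): backdoor, adjust for ∅.

desc(M)\{M}={K}; candidates ⊆ {E,L,R,V}.
∅: M⊥K given ∅ in G with M→· removed — back-door holds.
P(K|do(M)) = P(K|M) — no adjustment needed.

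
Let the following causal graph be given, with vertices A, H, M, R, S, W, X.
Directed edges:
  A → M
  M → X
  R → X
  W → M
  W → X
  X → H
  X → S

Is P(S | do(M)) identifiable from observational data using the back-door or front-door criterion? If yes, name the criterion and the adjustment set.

desc(M)\{M}={H,S,X}; candidates ⊆ {A,R,W}.
size 0: {}; under {} M still reaches {A,H,S,W,X} ∋ S.
{W}: M⊥S given {W} in G with M→· removed — back-door holds.
P(S|do(M)) = Σ_{W} P(S|M,W)·P(W).

P(S|do(M)): backdoor, adjust for {W}.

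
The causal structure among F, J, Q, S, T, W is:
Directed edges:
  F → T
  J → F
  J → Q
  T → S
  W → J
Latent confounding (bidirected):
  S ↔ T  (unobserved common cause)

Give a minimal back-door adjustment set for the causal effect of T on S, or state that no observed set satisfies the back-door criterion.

desc(T)\{T}={S}; candidates ⊆ {F,J,Q,W}.
T↔S: latent back-door arc(s) into T.
size 0: {}; under {} T still reaches {F,J,Q,S,W} ∋ S.
size 1: {F}, {J}, {Q} …(+1); under {F} T still reaches {S} ∋ S.
size 2: {F,J}, {F,Q}, {F,W} …(+3); under {F,J} T still reaches {S} ∋ S.
T↔S cannot be blocked by any observed set — no back-door set.

T→S: no observed back-door set.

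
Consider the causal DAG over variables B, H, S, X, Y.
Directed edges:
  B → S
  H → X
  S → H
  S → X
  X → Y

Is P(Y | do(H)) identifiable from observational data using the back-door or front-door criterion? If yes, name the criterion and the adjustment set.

P(Y|do(H)): backdoor, adjust for {S}.

desc(H)\{H}={X,Y}; candidates ⊆ {B,S}.
size 0: {}; under {} H still reaches {B,S,X,Y} ∋ Y.
{S}: H⊥Y given {S} in G with H→· removed — back-door holds.
P(Y|do(H)) = Σ_{S} P(Y|H,S)·P(S).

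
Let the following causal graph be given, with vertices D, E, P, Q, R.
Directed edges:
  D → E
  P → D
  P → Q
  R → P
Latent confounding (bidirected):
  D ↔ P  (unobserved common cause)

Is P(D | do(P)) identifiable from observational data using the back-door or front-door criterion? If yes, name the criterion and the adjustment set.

P(D|do(P)): not identifiable (no BD/FD set).

desc(P)\{P}={D,E,Q}; candidates ⊆ {R}.
P↔D: latent back-door arc(s) into P.
size 0: {}; under {} P still reaches {D,E,R} ∋ D.
size 1: {R}; under {R} P still reaches {D,E} ∋ D.
P↔D cannot be blocked by any observed set — no back-door set.
No mediator lies on a directed P→…→D path.
Neither criterion identifies P(D|do(P)) in this graph.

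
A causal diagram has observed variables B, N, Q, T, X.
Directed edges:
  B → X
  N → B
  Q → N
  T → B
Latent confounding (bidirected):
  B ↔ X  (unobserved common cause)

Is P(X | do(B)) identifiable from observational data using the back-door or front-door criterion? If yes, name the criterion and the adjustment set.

P(X|do(B)): not identifiable (no BD/FD set).

desc(B)\{B}={X}; candidates ⊆ {N,Q,T}.
B↔X: latent back-door arc(s) into B.
size 0: {}; under {} B still reaches {N,Q,T,X} ∋ X.
size 1: {N}, {Q}, {T}; under {N} B still reaches {T,X} ∋ X.
size 2: {N,Q}, {N,T}, {Q,T}; under {N,Q} B still reaches {T,X} ∋ X.
B↔X cannot be blocked by any observed set — no back-door set.
No mediator lies on a directed B→…→X path.
Neither criterion identifies P(X|do(B)) in this graph.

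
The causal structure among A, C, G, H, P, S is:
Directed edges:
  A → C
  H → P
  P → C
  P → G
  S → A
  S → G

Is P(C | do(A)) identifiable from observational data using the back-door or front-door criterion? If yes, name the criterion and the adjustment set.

desc(A)\{A}={C}; candidates ⊆ {G,H,P,S}.
∅: A⊥C given ∅ in G with A→· removed — back-door holds.
P(C|do(A)) = P(C|A) — no adjustment needed.

P(C|do(A)): backdoor, adjust for ∅.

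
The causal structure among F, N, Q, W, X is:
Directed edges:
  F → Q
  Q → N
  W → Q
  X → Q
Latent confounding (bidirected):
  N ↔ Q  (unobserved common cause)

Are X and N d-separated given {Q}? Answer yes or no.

No — X and N are d-connected given {Q}.

Bayes-Ball from X | {Q} reaches {F,N,W}.
N ∈ reach(X|{Q}) ⇒ X ⊥̸ N | {Q}.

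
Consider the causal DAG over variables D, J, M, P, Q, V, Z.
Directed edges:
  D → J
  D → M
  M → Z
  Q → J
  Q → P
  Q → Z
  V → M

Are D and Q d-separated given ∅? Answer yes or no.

Bayes-Ball from D | ∅ reaches {J,M,Z}.
Q ∉ reach(D|∅) ⇒ D ⊥ Q | ∅.

Yes — D ⊥ Q | ∅.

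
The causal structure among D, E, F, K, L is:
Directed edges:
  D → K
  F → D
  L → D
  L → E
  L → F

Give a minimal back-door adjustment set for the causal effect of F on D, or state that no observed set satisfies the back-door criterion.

desc(F)\{F}={D,K}; candidates ⊆ {E,L}.
size 0: {}; under {} F still reaches {D,E,K,L} ∋ D.
{L}: F⊥D given {L} in G with F→· removed — back-door holds.

F→D: minimal back-door set {L}.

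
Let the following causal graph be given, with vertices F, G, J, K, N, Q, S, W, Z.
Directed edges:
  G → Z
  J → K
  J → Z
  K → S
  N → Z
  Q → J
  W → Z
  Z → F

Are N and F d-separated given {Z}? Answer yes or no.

Bayes-Ball from N | {Z} reaches {G,J,K,Q,S,W}.
F ∉ reach(N|{Z}) ⇒ N ⊥ F | {Z}.

Yes — N ⊥ F | {Z}.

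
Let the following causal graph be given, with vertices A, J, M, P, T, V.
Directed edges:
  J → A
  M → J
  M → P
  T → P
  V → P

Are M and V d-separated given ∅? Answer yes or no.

Yes — M ⊥ V | ∅.

Bayes-Ball from M | ∅ reaches {A,J,P}.
V ∉ reach(M|∅) ⇒ M ⊥ V | ∅.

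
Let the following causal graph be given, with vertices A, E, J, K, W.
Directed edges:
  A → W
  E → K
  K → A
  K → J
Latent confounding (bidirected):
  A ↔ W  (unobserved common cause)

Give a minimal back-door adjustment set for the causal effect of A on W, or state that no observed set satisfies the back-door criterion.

A→W: no observed back-door set.

desc(A)\{A}={W}; candidates ⊆ {E,J,K}.
A↔W: latent back-door arc(s) into A.
size 0: {}; under {} A still reaches {E,J,K,W} ∋ W.
size 1: {E}, {J}, {K}; under {E} A still reaches {J,K,W} ∋ W.
size 2: {E,J}, {E,K}, {J,K}; under {E,J} A still reaches {K,W} ∋ W.
A↔W cannot be blocked by any observed set — no back-door set.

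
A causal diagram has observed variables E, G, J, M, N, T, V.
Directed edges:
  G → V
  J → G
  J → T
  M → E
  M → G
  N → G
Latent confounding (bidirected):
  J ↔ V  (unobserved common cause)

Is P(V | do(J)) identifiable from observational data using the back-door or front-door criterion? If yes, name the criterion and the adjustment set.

desc(J)\{J}={G,T,V}; candidates ⊆ {E,M,N}.
J↔V: latent back-door arc(s) into J.
size 0: {}; under {} J still reaches {V} ∋ V.
size 1: {E}, {M}, {N}; under {E} J still reaches {V} ∋ V.
size 2: {E,M}, {E,N}, {M,N}; under {E,M} J still reaches {V} ∋ V.
J↔V cannot be blocked by any observed set — no back-door set.
{G}: (i) intercepts every directed J→V path; (ii) no back-door J→{G}; (iii) {J} blocks every back-door {G}→V. Front-door holds.
P(V|do(J)) = Σ_{G} P(G|J) Σ_{J'} P(V|G,J')P(J').

P(V|do(J)): frontdoor, adjust for {G}.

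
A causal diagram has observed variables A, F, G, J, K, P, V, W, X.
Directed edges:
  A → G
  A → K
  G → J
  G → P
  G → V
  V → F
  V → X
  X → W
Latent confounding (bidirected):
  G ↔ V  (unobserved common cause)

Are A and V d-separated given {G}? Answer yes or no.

No — A and V are d-connected given {G}.

Bayes-Ball from A | {G} reaches {F,K,V,W,X}.
V ∈ reach(A|{G}) ⇒ A ⊥̸ V | {G}.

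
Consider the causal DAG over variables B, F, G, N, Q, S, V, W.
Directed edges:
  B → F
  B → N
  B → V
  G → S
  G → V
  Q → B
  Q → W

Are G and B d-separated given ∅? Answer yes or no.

Bayes-Ball from G | ∅ reaches {S,V}.
B ∉ reach(G|∅) ⇒ G ⊥ B | ∅.

Yes — G ⊥ B | ∅.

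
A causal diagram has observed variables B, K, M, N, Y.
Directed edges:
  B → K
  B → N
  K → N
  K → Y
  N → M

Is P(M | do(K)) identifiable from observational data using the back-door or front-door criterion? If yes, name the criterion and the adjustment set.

desc(K)\{K}={M,N,Y}; candidates ⊆ {B}.
size 0: {}; under {} K still reaches {B,M,N} ∋ M.
{B}: K⊥M given {B} in G with K→· removed — back-door holds.
P(M|do(K)) = Σ_{B} P(M|K,B)·P(B).

P(M|do(K)): backdoor, adjust for {B}.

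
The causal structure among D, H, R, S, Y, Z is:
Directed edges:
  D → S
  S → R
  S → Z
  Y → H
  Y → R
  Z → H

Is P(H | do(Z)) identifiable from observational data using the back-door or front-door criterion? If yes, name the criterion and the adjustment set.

P(H|do(Z)): backdoor, adjust for ∅.

desc(Z)\{Z}={H}; candidates ⊆ {D,R,S,Y}.
∅: Z⊥H given ∅ in G with Z→· removed — back-door holds.
P(H|do(Z)) = P(H|Z) — no adjustment needed.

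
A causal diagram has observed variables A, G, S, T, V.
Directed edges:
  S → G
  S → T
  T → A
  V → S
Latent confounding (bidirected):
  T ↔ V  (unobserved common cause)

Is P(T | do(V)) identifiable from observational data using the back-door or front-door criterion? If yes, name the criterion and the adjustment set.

P(T|do(V)): frontdoor, adjust for {S}.

desc(V)\{V}={A,G,S,T}; candidates ⊆ {—}.
V↔T: latent back-door arc(s) into V.
size 0: {}; under {} V still reaches {A,T} ∋ T.
V↔T cannot be blocked by any observed set — no back-door set.
{S}: (i) intercepts every directed V→T path; (ii) no back-door V→{S}; (iii) {V} blocks every back-door {S}→T. Front-door holds.
P(T|do(V)) = Σ_{S} P(S|V) Σ_{V'} P(T|S,V')P(V').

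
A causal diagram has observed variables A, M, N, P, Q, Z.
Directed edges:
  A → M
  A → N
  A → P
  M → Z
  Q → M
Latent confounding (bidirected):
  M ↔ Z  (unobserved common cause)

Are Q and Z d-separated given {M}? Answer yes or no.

Bayes-Ball from Q | {M} reaches {A,N,P,Z}.
Z ∈ reach(Q|{M}) ⇒ Q ⊥̸ Z | {M}.

No — Q and Z are d-connected given {M}.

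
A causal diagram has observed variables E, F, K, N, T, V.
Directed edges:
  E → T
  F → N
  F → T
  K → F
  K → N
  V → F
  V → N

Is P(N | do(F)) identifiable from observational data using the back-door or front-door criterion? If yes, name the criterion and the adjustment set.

desc(F)\{F}={N,T}; candidates ⊆ {E,K,V}.
size 0: {}; under {} F still reaches {K,N,V} ∋ N.
size 1: {E}, {K}, {V}; under {E} F still reaches {K,N,V} ∋ N.
{K,V}: F⊥N given {K,V} in G with F→· removed — back-door holds.
P(N|do(F)) = Σ_{K,V} P(N|F,K,V)·P(K,V).

P(N|do(F)): backdoor, adjust for {K, V}.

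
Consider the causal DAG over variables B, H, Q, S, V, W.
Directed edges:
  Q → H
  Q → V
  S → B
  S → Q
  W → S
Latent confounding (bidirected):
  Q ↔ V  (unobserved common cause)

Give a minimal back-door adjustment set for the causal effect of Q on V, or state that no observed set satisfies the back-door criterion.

Q→V: no observed back-door set.

desc(Q)\{Q}={H,V}; candidates ⊆ {B,S,W}.
Q↔V: latent back-door arc(s) into Q.
size 0: {}; under {} Q still reaches {B,S,V,W} ∋ V.
size 1: {B}, {S}, {W}; under {B} Q still reaches {S,V,W} ∋ V.
size 2: {B,S}, {B,W}, {S,W}; under {B,S} Q still reaches {V} ∋ V.
Q↔V cannot be blocked by any observed set — no back-door set.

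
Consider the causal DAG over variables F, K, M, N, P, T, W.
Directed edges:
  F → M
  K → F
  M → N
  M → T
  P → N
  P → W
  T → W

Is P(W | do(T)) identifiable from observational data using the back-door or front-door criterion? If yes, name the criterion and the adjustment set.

P(W|do(T)): backdoor, adjust for ∅.

desc(T)\{T}={W}; candidates ⊆ {F,K,M,N,P}.
∅: T⊥W given ∅ in G with T→· removed — back-door holds.
P(W|do(T)) = P(W|T) — no adjustment needed.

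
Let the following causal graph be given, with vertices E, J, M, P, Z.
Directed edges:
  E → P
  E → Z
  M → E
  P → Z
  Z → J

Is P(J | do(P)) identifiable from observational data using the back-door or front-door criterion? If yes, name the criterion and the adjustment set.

P(J|do(P)): backdoor, adjust for {E}.

desc(P)\{P}={J,Z}; candidates ⊆ {E,M}.
size 0: {}; under {} P still reaches {E,J,M,Z} ∋ J.
{E}: P⊥J given {E} in G with P→· removed — back-door holds.
P(J|do(P)) = Σ_{E} P(J|P,E)·P(E).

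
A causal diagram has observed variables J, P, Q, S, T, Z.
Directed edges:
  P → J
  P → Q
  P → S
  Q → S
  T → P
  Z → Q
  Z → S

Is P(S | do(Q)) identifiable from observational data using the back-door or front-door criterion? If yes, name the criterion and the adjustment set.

P(S|do(Q)): backdoor, adjust for {P, Z}.

desc(Q)\{Q}={S}; candidates ⊆ {J,P,T,Z}.
size 0: {}; under {} Q still reaches {J,P,S,T,Z} ∋ S.
size 1: {J}, {P}, {T} …(+1); under {J} Q still reaches {P,S,T,Z} ∋ S.
{P,Z}: Q⊥S given {P,Z} in G with Q→· removed — back-door holds.
P(S|do(Q)) = Σ_{P,Z} P(S|Q,P,Z)·P(P,Z).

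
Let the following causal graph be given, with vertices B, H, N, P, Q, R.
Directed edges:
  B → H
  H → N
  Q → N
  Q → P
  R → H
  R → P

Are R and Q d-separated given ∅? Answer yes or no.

Yes — R ⊥ Q | ∅.

Bayes-Ball from R | ∅ reaches {H,N,P}.
Q ∉ reach(R|∅) ⇒ R ⊥ Q | ∅.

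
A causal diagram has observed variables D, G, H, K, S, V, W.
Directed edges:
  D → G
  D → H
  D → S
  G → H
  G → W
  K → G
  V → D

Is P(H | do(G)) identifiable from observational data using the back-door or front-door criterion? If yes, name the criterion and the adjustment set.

P(H|do(G)): backdoor, adjust for {D}.

desc(G)\{G}={H,W}; candidates ⊆ {D,K,S,V}.
size 0: {}; under {} G still reaches {D,H,K,S,V} ∋ H.
{D}: G⊥H given {D} in G with G→· removed — back-door holds.
P(H|do(G)) = Σ_{D} P(H|G,D)·P(D).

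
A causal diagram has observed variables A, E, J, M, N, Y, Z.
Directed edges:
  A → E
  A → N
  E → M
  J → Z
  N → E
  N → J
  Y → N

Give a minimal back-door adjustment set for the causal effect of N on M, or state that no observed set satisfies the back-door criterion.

N→M: minimal back-door set {A}.

desc(N)\{N}={E,J,M,Z}; candidates ⊆ {A,Y}.
size 0: {}; under {} N still reaches {A,E,M,Y} ∋ M.
{A}: N⊥M given {A} in G with N→· removed — back-door holds.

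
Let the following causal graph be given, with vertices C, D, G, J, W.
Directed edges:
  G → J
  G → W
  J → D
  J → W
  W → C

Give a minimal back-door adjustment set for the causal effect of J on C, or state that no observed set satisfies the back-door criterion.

desc(J)\{J}={C,D,W}; candidates ⊆ {G}.
size 0: {}; under {} J still reaches {C,G,W} ∋ C.
{G}: J⊥C given {G} in G with J→· removed — back-door holds.

J→C: minimal back-door set {G}.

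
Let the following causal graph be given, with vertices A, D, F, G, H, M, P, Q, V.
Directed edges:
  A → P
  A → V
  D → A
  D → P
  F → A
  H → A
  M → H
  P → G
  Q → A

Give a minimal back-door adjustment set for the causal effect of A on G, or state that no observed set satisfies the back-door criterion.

A→G: minimal back-door set {D}.

desc(A)\{A}={G,P,V}; candidates ⊆ {D,F,H,M,Q}.
size 0: {}; under {} A still reaches {D,F,G,H,M,P,Q} ∋ G.
{D}: A⊥G given {D} in G with A→· removed — back-door holds.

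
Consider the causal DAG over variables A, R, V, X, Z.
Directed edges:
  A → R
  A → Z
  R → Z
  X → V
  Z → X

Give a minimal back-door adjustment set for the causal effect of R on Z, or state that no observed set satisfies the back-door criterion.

R→Z: minimal back-door set {A}.

desc(R)\{R}={V,X,Z}; candidates ⊆ {A}.
size 0: {}; under {} R still reaches {A,V,X,Z} ∋ Z.
{A}: R⊥Z given {A} in G with R→· removed — back-door holds.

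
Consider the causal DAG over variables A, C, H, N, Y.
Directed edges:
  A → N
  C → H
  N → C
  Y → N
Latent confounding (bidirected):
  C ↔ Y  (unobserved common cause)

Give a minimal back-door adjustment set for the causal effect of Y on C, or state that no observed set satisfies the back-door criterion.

Y→C: no observed back-door set.

desc(Y)\{Y}={C,H,N}; candidates ⊆ {A}.
Y↔C: latent back-door arc(s) into Y.
size 0: {}; under {} Y still reaches {C,H} ∋ C.
size 1: {A}; under {A} Y still reaches {C,H} ∋ C.
Y↔C cannot be blocked by any observed set — no back-door set.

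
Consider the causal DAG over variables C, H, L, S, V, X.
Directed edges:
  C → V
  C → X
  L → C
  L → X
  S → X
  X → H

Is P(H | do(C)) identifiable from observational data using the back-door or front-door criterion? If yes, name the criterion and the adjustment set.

P(H|do(C)): backdoor, adjust for {L}.

desc(C)\{C}={H,V,X}; candidates ⊆ {L,S}.
size 0: {}; under {} C still reaches {H,L,X} ∋ H.
{L}: C⊥H given {L} in G with C→· removed — back-door holds.
P(H|do(C)) = Σ_{L} P(H|C,L)·P(L).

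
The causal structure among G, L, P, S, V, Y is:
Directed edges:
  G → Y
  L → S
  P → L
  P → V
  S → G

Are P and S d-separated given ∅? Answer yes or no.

Bayes-Ball from P | ∅ reaches {G,L,S,V,Y}.
S ∈ reach(P|∅) ⇒ P ⊥̸ S | ∅.

No — P and S are d-connected given ∅.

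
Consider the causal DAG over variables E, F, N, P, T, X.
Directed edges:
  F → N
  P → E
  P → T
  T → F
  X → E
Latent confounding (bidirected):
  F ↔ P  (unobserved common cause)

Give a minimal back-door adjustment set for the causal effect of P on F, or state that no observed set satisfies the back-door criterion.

desc(P)\{P}={E,F,N,T}; candidates ⊆ {X}.
P↔F: latent back-door arc(s) into P.
size 0: {}; under {} P still reaches {F,N} ∋ F.
size 1: {X}; under {X} P still reaches {F,N} ∋ F.
P↔F cannot be blocked by any observed set — no back-door set.

P→F: no observed back-door set.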